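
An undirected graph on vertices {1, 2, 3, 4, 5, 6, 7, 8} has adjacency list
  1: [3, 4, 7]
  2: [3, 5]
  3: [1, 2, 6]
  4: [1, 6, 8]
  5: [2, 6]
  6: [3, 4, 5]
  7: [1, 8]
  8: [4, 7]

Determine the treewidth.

2

A width-2 tree decomposition is:
Bags: B1 = {2, 3, 5}  B2 = {3, 5, 6}  B3 = {1, 3, 6}  B4 = {1, 4, 6}  B5 = {1, 4, 7}  B6 = {4, 7, 8}
Tree: B1–B2, B2–B3, B3–B4, B4–B5, B5–B6
Each bag holds 3 vertices, so the decomposition has width 2, which upper-bounds the treewidth. The edges 2–5–6–3–2 form a cycle, so G is not a tree and its treewidth is at least 2. The upper and lower bounds meet at 2, so that is the treewidth.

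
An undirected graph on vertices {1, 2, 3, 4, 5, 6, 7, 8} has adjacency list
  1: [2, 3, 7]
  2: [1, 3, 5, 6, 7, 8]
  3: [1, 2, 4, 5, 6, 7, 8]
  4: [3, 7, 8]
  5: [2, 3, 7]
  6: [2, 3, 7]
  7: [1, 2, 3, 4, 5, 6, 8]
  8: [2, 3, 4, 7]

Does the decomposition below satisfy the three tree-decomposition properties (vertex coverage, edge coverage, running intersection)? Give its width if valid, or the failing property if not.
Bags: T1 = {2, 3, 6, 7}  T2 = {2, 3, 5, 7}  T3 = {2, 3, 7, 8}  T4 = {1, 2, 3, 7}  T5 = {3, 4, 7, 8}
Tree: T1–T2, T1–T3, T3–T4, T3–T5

Yes; width 3.

Every vertex of G appears in some bag (union = {1, 2, 3, 4, 5, 6, 7, 8}); every edge is covered by a bag; and for each vertex v the set of bags containing v is connected in the bag tree. The decomposition is therefore valid. The largest bag has 4 vertices, so the width is 3.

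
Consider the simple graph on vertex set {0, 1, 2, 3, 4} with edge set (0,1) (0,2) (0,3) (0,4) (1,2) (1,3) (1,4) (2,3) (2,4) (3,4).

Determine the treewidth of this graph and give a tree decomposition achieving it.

Treewidth 4.
One optimal decomposition is:
Bags: B1 = {0, 1, 2, 3, 4}
Tree: (single bag)

With just one bag of size 5, the width is 5 − 1 = 4, so tw(G) ≤ 4. Conversely, {0, 1, 2, 3, 4} is a clique of size 5, and the vertices of any clique must share a bag in every tree decomposition; so some bag has ≥ 5 vertices and tw(G) ≥ 4. The upper and lower bounds meet at 4, so that is the treewidth.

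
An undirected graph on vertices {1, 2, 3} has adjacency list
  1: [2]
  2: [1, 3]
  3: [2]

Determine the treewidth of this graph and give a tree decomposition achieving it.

Treewidth 1.
One optimal decomposition is:
Bags: B1 = {1, 2}  B2 = {2, 3}
Tree: B1–B2

Every bag has size at most 2, so the width is 2 − 1 = 1 and tw(G) ≤ 1. G has an edge, so its treewidth is at least 1. The upper and lower bounds meet at 1, so that is the treewidth.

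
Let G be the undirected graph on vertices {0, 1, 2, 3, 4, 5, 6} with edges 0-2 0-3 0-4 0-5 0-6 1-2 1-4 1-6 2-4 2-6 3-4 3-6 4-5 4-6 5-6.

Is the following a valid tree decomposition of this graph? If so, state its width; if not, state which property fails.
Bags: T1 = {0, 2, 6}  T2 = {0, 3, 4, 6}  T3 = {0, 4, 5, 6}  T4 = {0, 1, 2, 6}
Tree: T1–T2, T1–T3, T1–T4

A tree decomposition must satisfy three properties: every vertex lies in some bag; for every edge, both endpoints lie together in some bag; and for every vertex, the bags containing it form a connected subtree. Here edge (4,2) lies in no bag, so the decomposition is invalid.

No — edge (4,2) lies in no bag.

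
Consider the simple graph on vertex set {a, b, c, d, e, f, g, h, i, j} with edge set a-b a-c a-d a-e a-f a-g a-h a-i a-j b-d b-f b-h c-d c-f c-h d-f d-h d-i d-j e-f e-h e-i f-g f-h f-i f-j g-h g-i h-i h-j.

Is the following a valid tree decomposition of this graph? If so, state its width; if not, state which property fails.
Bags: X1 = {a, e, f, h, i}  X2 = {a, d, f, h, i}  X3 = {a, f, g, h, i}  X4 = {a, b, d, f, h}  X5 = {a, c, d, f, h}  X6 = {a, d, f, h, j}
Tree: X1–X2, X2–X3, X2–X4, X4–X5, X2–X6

Checking the three conditions: (i) the bags cover all of {a, b, c, d, e, f, g, h, i, j}; (ii) for each edge, some bag contains both endpoints; (iii) the bags containing any fixed vertex form a subtree. All hold, so the decomposition is valid with width 5 − 1 = 4.

Yes; width 4.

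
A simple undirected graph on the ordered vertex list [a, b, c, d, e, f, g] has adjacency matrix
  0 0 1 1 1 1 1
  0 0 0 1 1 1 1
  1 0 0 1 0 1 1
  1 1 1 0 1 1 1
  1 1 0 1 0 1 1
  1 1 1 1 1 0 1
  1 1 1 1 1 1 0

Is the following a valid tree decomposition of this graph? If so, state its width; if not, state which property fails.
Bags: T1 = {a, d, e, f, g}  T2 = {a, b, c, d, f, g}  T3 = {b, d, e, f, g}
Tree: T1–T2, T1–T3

A tree decomposition must satisfy three properties: every vertex lies in some bag; for every edge, both endpoints lie together in some bag; and for every vertex, the bags containing it form a connected subtree. Here bags containing vertex b are not connected in the tree, so the decomposition is invalid.

No — bags containing vertex b are not connected in the tree.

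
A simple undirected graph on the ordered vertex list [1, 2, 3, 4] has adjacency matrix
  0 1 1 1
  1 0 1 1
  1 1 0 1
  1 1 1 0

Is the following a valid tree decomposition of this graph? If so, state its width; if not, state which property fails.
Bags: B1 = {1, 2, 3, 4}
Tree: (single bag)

Every vertex of G appears in some bag (union = {1, 2, 3, 4}); every edge is covered by a bag; and for each vertex v the set of bags containing v is connected in the bag tree. The decomposition is therefore valid. The largest bag has 4 vertices, so the width is 3.

Yes; width 3.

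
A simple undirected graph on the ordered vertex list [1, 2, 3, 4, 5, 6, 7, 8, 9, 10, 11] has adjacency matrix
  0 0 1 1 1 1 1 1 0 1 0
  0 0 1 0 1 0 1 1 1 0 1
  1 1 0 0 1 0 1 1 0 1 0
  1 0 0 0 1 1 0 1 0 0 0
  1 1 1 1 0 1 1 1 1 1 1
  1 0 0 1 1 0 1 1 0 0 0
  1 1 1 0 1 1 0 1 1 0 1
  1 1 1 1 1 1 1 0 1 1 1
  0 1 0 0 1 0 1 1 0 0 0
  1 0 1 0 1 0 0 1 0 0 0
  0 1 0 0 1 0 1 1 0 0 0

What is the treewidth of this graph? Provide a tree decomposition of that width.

Each bag holds 5 vertices, so the decomposition has width 4, which upper-bounds the treewidth. For the lower bound, the 5 vertices {1, 3, 5, 8, 10} are pairwise adjacent, and any tree decomposition puts a clique entirely inside one bag — forcing width ≥ 4. Therefore the treewidth is 4.

Treewidth 4.
One such decomposition:
Bags: B1 = {2, 3, 5, 7, 8}  B2 = {1, 3, 5, 7, 8}  B3 = {1, 5, 6, 7, 8}  B4 = {2, 5, 7, 8, 9}  B5 = {1, 4, 5, 6, 8}  B6 = {2, 5, 7, 8, 11}  B7 = {1, 3, 5, 8, 10}
Tree: B1–B2, B2–B3, B1–B4, B3–B5, B1–B6, B2–B7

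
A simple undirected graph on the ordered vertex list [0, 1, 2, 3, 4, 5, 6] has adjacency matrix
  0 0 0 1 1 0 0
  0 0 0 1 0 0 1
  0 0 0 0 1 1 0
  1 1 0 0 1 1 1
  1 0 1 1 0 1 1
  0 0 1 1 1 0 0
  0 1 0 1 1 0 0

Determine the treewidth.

A width-2 tree decomposition is:
Bags: B1 = {1, 3, 6}  B2 = {3, 4, 6}  B3 = {0, 3, 4}  B4 = {3, 4, 5}  B5 = {2, 4, 5}
Tree: B1–B2, B2–B3, B2–B4, B4–B5
Every bag has size at most 3, so the width is 3 − 1 = 2 and tw(G) ≤ 2. On the other hand G contains the 3-clique {2, 4, 5}. A clique must lie in a single bag of any decomposition, so no decomposition can have width below 2. Therefore the treewidth is 2.

2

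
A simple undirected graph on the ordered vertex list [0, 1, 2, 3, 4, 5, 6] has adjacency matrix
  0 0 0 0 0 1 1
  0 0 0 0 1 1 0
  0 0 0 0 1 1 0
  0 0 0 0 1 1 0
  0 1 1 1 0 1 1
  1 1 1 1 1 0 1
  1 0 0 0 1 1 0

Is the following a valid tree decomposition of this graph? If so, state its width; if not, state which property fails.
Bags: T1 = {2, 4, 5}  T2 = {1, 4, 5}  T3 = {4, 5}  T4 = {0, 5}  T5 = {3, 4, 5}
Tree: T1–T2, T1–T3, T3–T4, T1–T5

A tree decomposition must satisfy three properties: every vertex lies in some bag; for every edge, both endpoints lie together in some bag; and for every vertex, the bags containing it form a connected subtree. Here vertex 6 appears in no bag, so the decomposition is invalid.

No — vertex 6 appears in no bag.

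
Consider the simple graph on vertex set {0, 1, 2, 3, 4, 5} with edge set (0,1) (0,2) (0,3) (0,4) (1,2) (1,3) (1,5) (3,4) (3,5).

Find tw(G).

A width-2 tree decomposition is:
Bags: B1 = {1, 3, 5}  B2 = {0, 1, 3}  B3 = {0, 3, 4}  B4 = {0, 1, 2}
Tree: B1–B2, B2–B3, B2–B4
The largest bag has 3 vertices, giving width 2; this decomposition certifies tw(G) ≤ 2. Conversely, {0, 1, 2} is a clique of size 3, and the vertices of any clique must share a bag in every tree decomposition; so some bag has ≥ 3 vertices and tw(G) ≥ 2. Hence tw(G) = 2 exactly.

2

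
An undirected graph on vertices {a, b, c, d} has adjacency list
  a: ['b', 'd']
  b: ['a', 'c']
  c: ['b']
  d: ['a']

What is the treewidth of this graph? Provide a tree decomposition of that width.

Treewidth 1.
One such decomposition:
Bags: B1 = {a, d}  B2 = {a, b}  B3 = {b, c}
Tree: B1–B2, B2–B3

Every bag has size at most 2, so the width is 2 − 1 = 1 and tw(G) ≤ 1. Any graph with an edge has treewidth ≥ 1, and G has the edge a–d. Combining the bounds, tw(G) = 1.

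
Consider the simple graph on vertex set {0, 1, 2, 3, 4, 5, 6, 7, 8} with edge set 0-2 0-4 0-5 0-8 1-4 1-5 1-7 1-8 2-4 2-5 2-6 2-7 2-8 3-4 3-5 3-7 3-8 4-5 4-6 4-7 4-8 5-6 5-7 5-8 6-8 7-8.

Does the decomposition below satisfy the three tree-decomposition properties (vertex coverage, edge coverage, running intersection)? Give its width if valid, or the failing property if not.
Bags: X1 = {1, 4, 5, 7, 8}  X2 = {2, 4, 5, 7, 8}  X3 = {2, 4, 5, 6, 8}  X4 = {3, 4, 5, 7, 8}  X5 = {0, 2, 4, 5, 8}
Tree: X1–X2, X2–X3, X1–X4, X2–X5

Checking the three conditions: (i) the bags cover all of {0, 1, 2, 3, 4, 5, 6, 7, 8}; (ii) for each edge, some bag contains both endpoints; (iii) the bags containing any fixed vertex form a subtree. All hold, so the decomposition is valid with width 5 − 1 = 4.

Yes; width 4.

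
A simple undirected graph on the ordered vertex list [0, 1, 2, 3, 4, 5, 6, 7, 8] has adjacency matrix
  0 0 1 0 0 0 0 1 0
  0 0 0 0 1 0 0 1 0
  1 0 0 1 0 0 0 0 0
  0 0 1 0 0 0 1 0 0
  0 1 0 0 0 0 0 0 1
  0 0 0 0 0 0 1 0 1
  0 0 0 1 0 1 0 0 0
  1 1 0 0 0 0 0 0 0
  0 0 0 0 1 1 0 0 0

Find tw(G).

2

A width-2 tree decomposition is:
Bags: B1 = {1, 4, 8}  B2 = {1, 7, 8}  B3 = {0, 7, 8}  B4 = {0, 2, 8}  B5 = {2, 3, 8}  B6 = {3, 6, 8}  B7 = {5, 6, 8}
Tree: B1–B2, B2–B3, B3–B4, B4–B5, B5–B6, B6–B7
The largest bag has 3 vertices, giving width 2; this decomposition certifies tw(G) ≤ 2. The edges 8–4–1–7–0–2–3–6–5–8 form a cycle, so G is not a tree and its treewidth is at least 2. The upper and lower bounds meet at 2, so that is the treewidth.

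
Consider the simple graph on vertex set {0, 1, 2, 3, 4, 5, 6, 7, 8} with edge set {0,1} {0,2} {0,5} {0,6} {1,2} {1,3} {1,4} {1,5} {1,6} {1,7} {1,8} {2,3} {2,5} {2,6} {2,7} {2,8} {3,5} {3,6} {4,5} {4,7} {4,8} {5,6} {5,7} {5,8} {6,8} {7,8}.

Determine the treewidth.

4

A width-4 tree decomposition is:
Bags: B1 = {1, 2, 5, 7, 8}  B2 = {1, 4, 5, 7, 8}  B3 = {1, 2, 5, 6, 8}  B4 = {1, 2, 3, 5, 6}  B5 = {0, 1, 2, 5, 6}
Tree: B1–B2, B1–B3, B3–B4, B3–B5
Each bag holds 5 vertices, so the decomposition has width 4, which upper-bounds the treewidth. Conversely, {0, 1, 2, 5, 6} is a clique of size 5, and the vertices of any clique must share a bag in every tree decomposition; so some bag has ≥ 5 vertices and tw(G) ≥ 4. The upper and lower bounds meet at 4, so that is the treewidth.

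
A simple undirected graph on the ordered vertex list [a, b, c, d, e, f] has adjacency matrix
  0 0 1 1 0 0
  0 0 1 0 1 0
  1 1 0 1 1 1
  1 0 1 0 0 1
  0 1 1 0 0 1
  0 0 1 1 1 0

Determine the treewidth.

2

A width-2 tree decomposition is:
Bags: B1 = {c, d, f}  B2 = {c, e, f}  B3 = {b, c, e}  B4 = {a, c, d}
Tree: B1–B2, B2–B3, B1–B4
Every bag has size at most 3, so the width is 3 − 1 = 2 and tw(G) ≤ 2. On the other hand G contains the 3-clique {a, c, d}. A clique must lie in a single bag of any decomposition, so no decomposition can have width below 2. The upper and lower bounds meet at 2, so that is the treewidth.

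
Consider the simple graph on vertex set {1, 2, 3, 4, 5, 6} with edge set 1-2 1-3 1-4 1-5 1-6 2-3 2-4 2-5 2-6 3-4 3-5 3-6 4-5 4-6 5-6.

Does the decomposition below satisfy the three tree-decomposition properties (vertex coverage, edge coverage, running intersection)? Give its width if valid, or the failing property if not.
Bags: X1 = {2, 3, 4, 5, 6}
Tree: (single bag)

No — vertex 1 appears in no bag.

A tree decomposition must satisfy three properties: every vertex lies in some bag; for every edge, both endpoints lie together in some bag; and for every vertex, the bags containing it form a connected subtree. Here vertex 1 appears in no bag, so the decomposition is invalid.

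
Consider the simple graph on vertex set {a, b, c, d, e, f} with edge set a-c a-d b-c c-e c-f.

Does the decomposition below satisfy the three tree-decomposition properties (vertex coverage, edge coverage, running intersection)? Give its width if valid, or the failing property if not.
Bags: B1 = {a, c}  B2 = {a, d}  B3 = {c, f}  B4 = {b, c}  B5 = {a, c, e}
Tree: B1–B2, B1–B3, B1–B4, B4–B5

A tree decomposition must satisfy three properties: every vertex lies in some bag; for every edge, both endpoints lie together in some bag; and for every vertex, the bags containing it form a connected subtree. Here bags containing vertex a are not connected in the tree, so the decomposition is invalid.

No — bags containing vertex a are not connected in the tree.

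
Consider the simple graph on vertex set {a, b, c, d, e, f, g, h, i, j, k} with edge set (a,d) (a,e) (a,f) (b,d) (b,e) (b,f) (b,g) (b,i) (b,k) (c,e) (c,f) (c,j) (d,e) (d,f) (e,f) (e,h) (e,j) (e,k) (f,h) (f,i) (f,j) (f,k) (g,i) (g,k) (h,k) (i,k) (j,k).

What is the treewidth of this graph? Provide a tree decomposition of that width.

Every bag has size at most 4, so the width is 4 − 1 = 3 and tw(G) ≤ 3. For the lower bound, the 4 vertices {b, g, i, k} are pairwise adjacent, and any tree decomposition puts a clique entirely inside one bag — forcing width ≥ 3. Hence tw(G) = 3 exactly.

Treewidth 3.
Bags: B1 = {b, e, f, k}  B2 = {b, f, i, k}  B3 = {e, f, h, k}  B4 = {b, d, e, f}  B5 = {a, d, e, f}  B6 = {e, f, j, k}  B7 = {c, e, f, j}  B8 = {b, g, i, k}
Tree: B1–B2, B1–B3, B1–B4, B4–B5, B1–B6, B6–B7, B2–B8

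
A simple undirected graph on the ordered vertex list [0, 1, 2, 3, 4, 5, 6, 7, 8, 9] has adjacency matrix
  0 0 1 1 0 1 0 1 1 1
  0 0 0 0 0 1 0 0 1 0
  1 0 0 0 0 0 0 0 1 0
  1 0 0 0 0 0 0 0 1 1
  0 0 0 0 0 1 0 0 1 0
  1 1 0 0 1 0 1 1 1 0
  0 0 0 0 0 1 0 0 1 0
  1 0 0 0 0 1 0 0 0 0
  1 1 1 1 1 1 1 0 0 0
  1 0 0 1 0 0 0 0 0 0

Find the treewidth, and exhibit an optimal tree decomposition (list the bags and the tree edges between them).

Each bag holds 3 vertices, so the decomposition has width 2, which upper-bounds the treewidth. On the other hand G contains the 3-clique {0, 2, 8}. A clique must lie in a single bag of any decomposition, so no decomposition can have width below 2. Therefore the treewidth is 2.

Treewidth 2.
Bags: B1 = {0, 5, 8}  B2 = {5, 6, 8}  B3 = {0, 2, 8}  B4 = {1, 5, 8}  B5 = {0, 3, 8}  B6 = {0, 3, 9}  B7 = {0, 5, 7}  B8 = {4, 5, 8}
Tree: B1–B2, B1–B3, B1–B4, B1–B5, B5–B6, B1–B7, B4–B8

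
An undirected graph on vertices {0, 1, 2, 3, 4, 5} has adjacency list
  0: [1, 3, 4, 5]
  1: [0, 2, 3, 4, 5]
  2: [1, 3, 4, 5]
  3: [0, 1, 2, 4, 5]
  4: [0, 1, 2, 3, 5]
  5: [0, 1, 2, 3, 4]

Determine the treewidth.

A width-4 tree decomposition is:
Bags: B1 = {0, 1, 3, 4, 5}  B2 = {1, 2, 3, 4, 5}
Tree: B1–B2
The largest bag has 5 vertices, giving width 4; this decomposition certifies tw(G) ≤ 4. On the other hand G contains the 5-clique {0, 1, 3, 4, 5}. A clique must lie in a single bag of any decomposition, so no decomposition can have width below 4. Hence tw(G) = 4 exactly.

4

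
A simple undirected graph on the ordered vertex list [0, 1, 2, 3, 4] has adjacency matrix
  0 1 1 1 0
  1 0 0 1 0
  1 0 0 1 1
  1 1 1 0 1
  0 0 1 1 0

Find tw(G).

A width-2 tree decomposition is:
Bags: B1 = {2, 3, 4}  B2 = {0, 2, 3}  B3 = {0, 1, 3}
Tree: B1–B2, B2–B3
The largest bag has 3 vertices, giving width 2; this decomposition certifies tw(G) ≤ 2. Conversely, {0, 1, 3} is a clique of size 3, and the vertices of any clique must share a bag in every tree decomposition; so some bag has ≥ 3 vertices and tw(G) ≥ 2. Hence tw(G) = 2 exactly.

2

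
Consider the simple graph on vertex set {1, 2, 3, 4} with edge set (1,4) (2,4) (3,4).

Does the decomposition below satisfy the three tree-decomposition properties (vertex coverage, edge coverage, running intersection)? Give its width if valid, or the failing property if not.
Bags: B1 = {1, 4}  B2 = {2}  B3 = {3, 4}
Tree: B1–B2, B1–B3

A tree decomposition must satisfy three properties: every vertex lies in some bag; for every edge, both endpoints lie together in some bag; and for every vertex, the bags containing it form a connected subtree. Here edge (4,2) lies in no bag, so the decomposition is invalid.

No — edge (4,2) lies in no bag.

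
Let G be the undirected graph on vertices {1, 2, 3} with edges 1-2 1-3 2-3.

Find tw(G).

2

A width-2 tree decomposition is:
Bags: B1 = {1, 2, 3}
Tree: (single bag)
A single bag containing all 3 vertices is trivially a valid decomposition of width 2. Conversely, {1, 2, 3} is a clique of size 3, and the vertices of any clique must share a bag in every tree decomposition; so some bag has ≥ 3 vertices and tw(G) ≥ 2. Hence tw(G) = 2 exactly.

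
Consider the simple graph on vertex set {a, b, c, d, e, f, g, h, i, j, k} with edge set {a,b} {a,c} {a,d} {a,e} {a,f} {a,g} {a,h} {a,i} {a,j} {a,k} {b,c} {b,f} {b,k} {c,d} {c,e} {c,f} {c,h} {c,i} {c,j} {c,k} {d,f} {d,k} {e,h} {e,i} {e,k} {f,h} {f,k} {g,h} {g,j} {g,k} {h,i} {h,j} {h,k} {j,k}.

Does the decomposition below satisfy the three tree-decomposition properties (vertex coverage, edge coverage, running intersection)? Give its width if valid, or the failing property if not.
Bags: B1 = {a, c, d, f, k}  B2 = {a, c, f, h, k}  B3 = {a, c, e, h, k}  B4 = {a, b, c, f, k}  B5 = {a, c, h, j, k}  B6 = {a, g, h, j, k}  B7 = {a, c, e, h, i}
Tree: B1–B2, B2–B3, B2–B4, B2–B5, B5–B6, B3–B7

Yes; width 4.

Checking the three conditions: (i) the bags cover all of {a, b, c, d, e, f, g, h, i, j, k}; (ii) for each edge, some bag contains both endpoints; (iii) the bags containing any fixed vertex form a subtree. All hold, so the decomposition is valid with width 5 − 1 = 4.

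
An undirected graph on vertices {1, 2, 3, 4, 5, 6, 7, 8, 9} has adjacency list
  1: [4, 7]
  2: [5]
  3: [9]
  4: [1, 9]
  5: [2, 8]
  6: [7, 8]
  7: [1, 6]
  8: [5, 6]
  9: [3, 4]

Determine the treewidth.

1

A width-1 tree decomposition is:
Bags: B1 = {2, 5}  B2 = {5, 8}  B3 = {6, 8}  B4 = {6, 7}  B5 = {1, 7}  B6 = {1, 4}  B7 = {4, 9}  B8 = {3, 9}
Tree: B1–B2, B2–B3, B3–B4, B4–B5, B5–B6, B6–B7, B7–B8
Each bag holds 2 vertices, so the decomposition has width 1, which upper-bounds the treewidth. Any graph with an edge has treewidth ≥ 1, and G has the edge 2–5. Therefore the treewidth is 1.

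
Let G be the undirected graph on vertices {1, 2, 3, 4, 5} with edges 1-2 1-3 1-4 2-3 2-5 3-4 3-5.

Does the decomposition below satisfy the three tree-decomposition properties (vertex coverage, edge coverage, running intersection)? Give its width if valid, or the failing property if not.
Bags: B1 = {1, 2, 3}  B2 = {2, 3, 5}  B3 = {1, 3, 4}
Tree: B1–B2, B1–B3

Yes; width 2.

Every vertex of G appears in some bag (union = {1, 2, 3, 4, 5}); every edge is covered by a bag; and for each vertex v the set of bags containing v is connected in the bag tree. The decomposition is therefore valid. The largest bag has 3 vertices, so the width is 2.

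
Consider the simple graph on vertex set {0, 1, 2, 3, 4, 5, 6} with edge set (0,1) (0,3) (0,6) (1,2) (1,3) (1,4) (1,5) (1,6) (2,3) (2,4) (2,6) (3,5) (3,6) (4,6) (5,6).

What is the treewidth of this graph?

A width-3 tree decomposition is:
Bags: B1 = {1, 2, 3, 6}  B2 = {1, 3, 5, 6}  B3 = {1, 2, 4, 6}  B4 = {0, 1, 3, 6}
Tree: B1–B2, B1–B3, B2–B4
The largest bag has 4 vertices, giving width 3; this decomposition certifies tw(G) ≤ 3. For the lower bound, the 4 vertices {0, 1, 3, 6} are pairwise adjacent, and any tree decomposition puts a clique entirely inside one bag — forcing width ≥ 3. The upper and lower bounds meet at 3, so that is the treewidth.

3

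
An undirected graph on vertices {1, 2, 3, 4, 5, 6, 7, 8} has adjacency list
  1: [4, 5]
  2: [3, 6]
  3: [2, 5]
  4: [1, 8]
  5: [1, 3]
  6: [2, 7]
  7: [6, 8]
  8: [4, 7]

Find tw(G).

A width-2 tree decomposition is:
Bags: B1 = {2, 3, 5}  B2 = {1, 2, 5}  B3 = {1, 2, 4}  B4 = {2, 4, 8}  B5 = {2, 7, 8}  B6 = {2, 6, 7}
Tree: B1–B2, B2–B3, B3–B4, B4–B5, B5–B6
The largest bag has 3 vertices, giving width 2; this decomposition certifies tw(G) ≤ 2. The edges 2–3–5–1–4–8–7–6–2 form a cycle, so G is not a tree and its treewidth is at least 2. The upper and lower bounds meet at 2, so that is the treewidth.

2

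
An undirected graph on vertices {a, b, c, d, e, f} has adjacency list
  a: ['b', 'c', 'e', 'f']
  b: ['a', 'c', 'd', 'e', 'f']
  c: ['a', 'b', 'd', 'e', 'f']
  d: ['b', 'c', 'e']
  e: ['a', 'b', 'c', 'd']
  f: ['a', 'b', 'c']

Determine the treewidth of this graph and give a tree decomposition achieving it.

Each bag holds 4 vertices, so the decomposition has width 3, which upper-bounds the treewidth. For the lower bound, the 4 vertices {b, c, d, e} are pairwise adjacent, and any tree decomposition puts a clique entirely inside one bag — forcing width ≥ 3. Hence tw(G) = 3 exactly.

Treewidth 3.
One optimal decomposition is:
Bags: B1 = {b, c, d, e}  B2 = {a, b, c, e}  B3 = {a, b, c, f}
Tree: B1–B2, B2–B3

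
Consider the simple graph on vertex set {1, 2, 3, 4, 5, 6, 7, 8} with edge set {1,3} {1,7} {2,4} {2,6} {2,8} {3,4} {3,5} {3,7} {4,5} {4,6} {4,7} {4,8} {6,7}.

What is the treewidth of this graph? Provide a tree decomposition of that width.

Each bag holds 3 vertices, so the decomposition has width 2, which upper-bounds the treewidth. On the other hand G contains the 3-clique {1, 3, 7}. A clique must lie in a single bag of any decomposition, so no decomposition can have width below 2. Hence tw(G) = 2 exactly.

Treewidth 2.
One such decomposition:
Bags: B1 = {4, 6, 7}  B2 = {2, 4, 6}  B3 = {3, 4, 7}  B4 = {3, 4, 5}  B5 = {1, 3, 7}  B6 = {2, 4, 8}
Tree: B1–B2, B1–B3, B3–B4, B3–B5, B2–B6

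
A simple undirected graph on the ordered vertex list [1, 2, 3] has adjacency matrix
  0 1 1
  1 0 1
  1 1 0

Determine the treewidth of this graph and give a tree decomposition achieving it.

With just one bag of size 3, the width is 3 − 1 = 2, so tw(G) ≤ 2. For the lower bound, the 3 vertices {1, 2, 3} are pairwise adjacent, and any tree decomposition puts a clique entirely inside one bag — forcing width ≥ 2. Combining the bounds, tw(G) = 2.

Treewidth 2.
One optimal decomposition is:
Bags: B1 = {1, 2, 3}
Tree: (single bag)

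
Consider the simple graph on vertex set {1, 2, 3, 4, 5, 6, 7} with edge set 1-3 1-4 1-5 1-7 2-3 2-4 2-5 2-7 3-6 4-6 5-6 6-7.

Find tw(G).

3

A width-3 tree decomposition is:
Bags: B1 = {1, 2, 6, 7}  B2 = {1, 2, 3, 6}  B3 = {1, 2, 4, 6}  B4 = {1, 2, 5, 6}
Tree: B1–B2, B2–B3, B3–B4
Each bag holds 4 vertices, so the decomposition has width 3, which upper-bounds the treewidth. For the lower bound: the 4 vertex sets {1,7}, {2,3}, {6}, {4} are disjoint, each induces a connected subgraph, and every pair is joined by at least one edge of G. Contracting each set to a single vertex therefore yields K_{4} as a minor, and since treewidth is minor-monotone, tw(G) ≥ tw(K_{4}) = 3. Therefore the treewidth is 3.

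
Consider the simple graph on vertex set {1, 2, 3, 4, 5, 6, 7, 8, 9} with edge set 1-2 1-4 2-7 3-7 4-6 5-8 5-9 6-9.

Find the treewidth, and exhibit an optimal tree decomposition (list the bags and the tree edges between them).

Treewidth 1.
Bags: B1 = {3, 7}  B2 = {2, 7}  B3 = {1, 2}  B4 = {1, 4}  B5 = {4, 6}  B6 = {6, 9}  B7 = {5, 9}  B8 = {5, 8}
Tree: B1–B2, B2–B3, B3–B4, B4–B5, B5–B6, B6–B7, B7–B8

The largest bag has 2 vertices, giving width 1; this decomposition certifies tw(G) ≤ 1. Since G has at least one edge (e.g. 3–7), it is not an edgeless graph, so tw(G) ≥ 1. Combining the bounds, tw(G) = 1.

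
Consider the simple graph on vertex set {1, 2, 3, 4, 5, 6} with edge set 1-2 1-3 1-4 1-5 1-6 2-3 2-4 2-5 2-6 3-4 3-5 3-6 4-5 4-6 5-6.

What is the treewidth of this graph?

5

A width-5 tree decomposition is:
Bags: B1 = {1, 2, 3, 4, 5, 6}
Tree: (single bag)
A single bag containing all 6 vertices is trivially a valid decomposition of width 5. On the other hand G contains the 6-clique {1, 2, 3, 4, 5, 6}. A clique must lie in a single bag of any decomposition, so no decomposition can have width below 5. Combining the bounds, tw(G) = 5.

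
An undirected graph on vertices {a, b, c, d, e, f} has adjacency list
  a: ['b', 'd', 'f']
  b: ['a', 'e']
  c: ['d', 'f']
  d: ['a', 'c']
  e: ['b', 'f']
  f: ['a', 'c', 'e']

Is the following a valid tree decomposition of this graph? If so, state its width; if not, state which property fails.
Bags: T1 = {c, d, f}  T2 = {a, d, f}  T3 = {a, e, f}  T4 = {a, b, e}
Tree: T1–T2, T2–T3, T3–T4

Checking the three conditions: (i) the bags cover all of {a, b, c, d, e, f}; (ii) for each edge, some bag contains both endpoints; (iii) the bags containing any fixed vertex form a subtree. All hold, so the decomposition is valid with width 3 − 1 = 2.

Yes; width 2.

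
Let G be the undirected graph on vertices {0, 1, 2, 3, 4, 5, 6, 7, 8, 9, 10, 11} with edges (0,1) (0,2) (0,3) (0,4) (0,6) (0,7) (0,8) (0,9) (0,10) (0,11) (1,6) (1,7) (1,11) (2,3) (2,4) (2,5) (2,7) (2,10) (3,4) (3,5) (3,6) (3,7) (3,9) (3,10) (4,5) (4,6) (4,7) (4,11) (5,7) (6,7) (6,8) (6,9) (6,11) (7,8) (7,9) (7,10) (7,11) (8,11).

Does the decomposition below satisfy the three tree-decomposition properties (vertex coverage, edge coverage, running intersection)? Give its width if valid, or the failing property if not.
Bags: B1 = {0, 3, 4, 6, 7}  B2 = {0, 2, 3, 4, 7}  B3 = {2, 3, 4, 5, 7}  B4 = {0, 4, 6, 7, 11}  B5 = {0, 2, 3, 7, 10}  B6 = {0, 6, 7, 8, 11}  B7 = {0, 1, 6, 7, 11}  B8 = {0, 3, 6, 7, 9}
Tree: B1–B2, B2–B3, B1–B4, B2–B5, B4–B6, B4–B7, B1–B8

Yes; width 4.

Every vertex of G appears in some bag (union = {0, 1, 2, 3, 4, 5, 6, 7, 8, 9, 10, 11}); every edge is covered by a bag; and for each vertex v the set of bags containing v is connected in the bag tree. The decomposition is therefore valid. The largest bag has 5 vertices, so the width is 4.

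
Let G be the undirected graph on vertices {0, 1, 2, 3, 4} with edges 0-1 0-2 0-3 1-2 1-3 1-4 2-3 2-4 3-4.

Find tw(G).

A width-3 tree decomposition is:
Bags: B1 = {0, 1, 2, 3}  B2 = {1, 2, 3, 4}
Tree: B1–B2
Each bag holds 4 vertices, so the decomposition has width 3, which upper-bounds the treewidth. Conversely, {0, 1, 2, 3} is a clique of size 4, and the vertices of any clique must share a bag in every tree decomposition; so some bag has ≥ 4 vertices and tw(G) ≥ 3. Hence tw(G) = 3 exactly.

3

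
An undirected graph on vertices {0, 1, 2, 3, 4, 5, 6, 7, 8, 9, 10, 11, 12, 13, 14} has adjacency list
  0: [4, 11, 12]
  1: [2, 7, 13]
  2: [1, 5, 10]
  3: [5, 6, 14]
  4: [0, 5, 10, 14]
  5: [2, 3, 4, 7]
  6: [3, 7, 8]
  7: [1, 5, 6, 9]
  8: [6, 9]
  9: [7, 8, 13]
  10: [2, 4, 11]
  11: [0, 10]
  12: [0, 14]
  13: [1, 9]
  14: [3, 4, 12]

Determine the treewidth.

A width-3 tree decomposition is:
Bags: B1 = {0, 10, 11, 12}  B2 = {0, 4, 10, 12}  B3 = {4, 10, 12, 14}  B4 = {2, 4, 10, 14}  B5 = {2, 4, 5, 14}  B6 = {2, 3, 5, 14}  B7 = {1, 2, 3, 5}  B8 = {1, 3, 5, 7}  B9 = {1, 3, 6, 7}  B10 = {1, 6, 7, 13}  B11 = {6, 7, 9, 13}  B12 = {6, 8, 9, 13}
Tree: B1–B2, B2–B3, B3–B4, B4–B5, B5–B6, B6–B7, B7–B8, B8–B9, B9–B10, B10–B11, B11–B12
Every bag has size at most 4, so the width is 4 − 1 = 3 and tw(G) ≤ 3. For the lower bound: the 4 vertex sets {0,11,12}, {10}, {4}, {2,3,5,14} are disjoint, each induces a connected subgraph, and every pair is joined by at least one edge of G. Contracting each set to a single vertex therefore yields K_{4} as a minor, and since treewidth is minor-monotone, tw(G) ≥ tw(K_{4}) = 3. The upper and lower bounds meet at 3, so that is the treewidth.

3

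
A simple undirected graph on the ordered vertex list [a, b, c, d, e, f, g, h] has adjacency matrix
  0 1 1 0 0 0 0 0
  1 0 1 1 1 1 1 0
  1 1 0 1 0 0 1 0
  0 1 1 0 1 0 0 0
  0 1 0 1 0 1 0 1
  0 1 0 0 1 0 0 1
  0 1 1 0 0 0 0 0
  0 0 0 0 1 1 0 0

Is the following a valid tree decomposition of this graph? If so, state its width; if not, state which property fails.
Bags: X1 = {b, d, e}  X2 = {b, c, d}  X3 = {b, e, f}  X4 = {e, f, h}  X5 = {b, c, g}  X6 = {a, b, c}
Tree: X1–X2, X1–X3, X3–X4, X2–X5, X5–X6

Yes; width 2.

Every vertex of G appears in some bag (union = {a, b, c, d, e, f, g, h}); every edge is covered by a bag; and for each vertex v the set of bags containing v is connected in the bag tree. The decomposition is therefore valid. The largest bag has 3 vertices, so the width is 2.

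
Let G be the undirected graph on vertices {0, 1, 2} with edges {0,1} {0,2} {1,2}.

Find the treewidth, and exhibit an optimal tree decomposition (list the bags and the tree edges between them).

Treewidth 2.
One such decomposition:
Bags: B1 = {0, 1, 2}
Tree: (single bag)

A single bag containing all 3 vertices is trivially a valid decomposition of width 2. Conversely, {0, 1, 2} is a clique of size 3, and the vertices of any clique must share a bag in every tree decomposition; so some bag has ≥ 3 vertices and tw(G) ≥ 2. Hence tw(G) = 2 exactly.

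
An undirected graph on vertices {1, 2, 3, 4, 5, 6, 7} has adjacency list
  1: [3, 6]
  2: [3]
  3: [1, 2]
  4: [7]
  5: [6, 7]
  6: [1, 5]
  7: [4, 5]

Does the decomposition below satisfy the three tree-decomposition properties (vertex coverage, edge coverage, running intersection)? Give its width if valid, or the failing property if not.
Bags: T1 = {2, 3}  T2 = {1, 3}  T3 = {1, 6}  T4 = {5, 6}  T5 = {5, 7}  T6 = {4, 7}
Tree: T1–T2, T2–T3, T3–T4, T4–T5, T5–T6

Yes; width 1.

Checking the three conditions: (i) the bags cover all of {1, 2, 3, 4, 5, 6, 7}; (ii) for each edge, some bag contains both endpoints; (iii) the bags containing any fixed vertex form a subtree. All hold, so the decomposition is valid with width 2 − 1 = 1.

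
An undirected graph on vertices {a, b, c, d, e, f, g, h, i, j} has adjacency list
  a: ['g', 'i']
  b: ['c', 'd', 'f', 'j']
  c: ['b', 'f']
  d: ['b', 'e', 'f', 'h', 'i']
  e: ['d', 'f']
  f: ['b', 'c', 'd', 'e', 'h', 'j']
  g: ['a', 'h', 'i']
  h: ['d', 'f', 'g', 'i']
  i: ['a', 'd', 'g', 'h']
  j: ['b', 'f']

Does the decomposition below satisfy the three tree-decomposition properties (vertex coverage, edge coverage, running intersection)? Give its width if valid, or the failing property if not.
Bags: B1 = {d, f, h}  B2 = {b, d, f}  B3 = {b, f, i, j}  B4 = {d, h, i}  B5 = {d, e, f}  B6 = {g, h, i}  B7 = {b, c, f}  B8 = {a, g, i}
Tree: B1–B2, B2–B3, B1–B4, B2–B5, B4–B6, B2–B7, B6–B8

A tree decomposition must satisfy three properties: every vertex lies in some bag; for every edge, both endpoints lie together in some bag; and for every vertex, the bags containing it form a connected subtree. Here bags containing vertex i are not connected in the tree, so the decomposition is invalid.

No — bags containing vertex i are not connected in the tree.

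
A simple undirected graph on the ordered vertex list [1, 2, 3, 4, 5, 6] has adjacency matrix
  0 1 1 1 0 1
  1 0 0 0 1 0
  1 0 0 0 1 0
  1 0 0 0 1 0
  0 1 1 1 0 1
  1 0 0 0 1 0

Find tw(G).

2

A width-2 tree decomposition is:
Bags: B1 = {1, 3, 5}  B2 = {1, 5, 6}  B3 = {1, 2, 5}  B4 = {1, 4, 5}
Tree: B1–B2, B2–B3, B3–B4
Each bag holds 3 vertices, so the decomposition has width 2, which upper-bounds the treewidth. Since 3–5–6–1–3 is a cycle in G, G is not acyclic. Forests are exactly the graphs of treewidth ≤ 1, so tw(G) ≥ 2. Hence tw(G) = 2 exactly.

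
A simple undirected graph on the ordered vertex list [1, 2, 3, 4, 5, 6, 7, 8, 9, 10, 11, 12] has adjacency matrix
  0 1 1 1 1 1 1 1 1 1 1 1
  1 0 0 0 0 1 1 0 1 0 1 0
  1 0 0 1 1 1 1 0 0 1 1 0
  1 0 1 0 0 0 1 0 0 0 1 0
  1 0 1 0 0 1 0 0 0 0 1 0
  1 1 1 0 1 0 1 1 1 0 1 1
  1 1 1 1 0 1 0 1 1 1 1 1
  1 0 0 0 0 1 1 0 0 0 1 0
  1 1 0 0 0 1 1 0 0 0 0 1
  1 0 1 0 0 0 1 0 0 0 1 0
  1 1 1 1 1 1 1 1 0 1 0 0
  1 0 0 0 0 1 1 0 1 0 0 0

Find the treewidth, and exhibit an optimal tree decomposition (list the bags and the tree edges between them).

Treewidth 4.
One optimal decomposition is:
Bags: B1 = {1, 3, 6, 7, 11}  B2 = {1, 2, 6, 7, 11}  B3 = {1, 3, 5, 6, 11}  B4 = {1, 2, 6, 7, 9}  B5 = {1, 6, 7, 8, 11}  B6 = {1, 3, 4, 7, 11}  B7 = {1, 3, 7, 10, 11}  B8 = {1, 6, 7, 9, 12}
Tree: B1–B2, B1–B3, B2–B4, B2–B5, B1–B6, B6–B7, B4–B8

The largest bag has 5 vertices, giving width 4; this decomposition certifies tw(G) ≤ 4. On the other hand G contains the 5-clique {1, 3, 5, 6, 11}. A clique must lie in a single bag of any decomposition, so no decomposition can have width below 4. Combining the bounds, tw(G) = 4.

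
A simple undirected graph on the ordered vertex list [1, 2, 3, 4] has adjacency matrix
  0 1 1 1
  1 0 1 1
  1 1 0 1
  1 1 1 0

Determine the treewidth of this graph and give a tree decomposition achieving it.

A single bag containing all 4 vertices is trivially a valid decomposition of width 3. Conversely, {1, 2, 3, 4} is a clique of size 4, and the vertices of any clique must share a bag in every tree decomposition; so some bag has ≥ 4 vertices and tw(G) ≥ 3. Hence tw(G) = 3 exactly.

Treewidth 3.
Bags: B1 = {1, 2, 3, 4}
Tree: (single bag)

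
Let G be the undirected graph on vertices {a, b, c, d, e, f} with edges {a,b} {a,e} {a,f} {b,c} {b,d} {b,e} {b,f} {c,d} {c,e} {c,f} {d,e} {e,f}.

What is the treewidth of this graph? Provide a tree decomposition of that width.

Every bag has size at most 4, so the width is 4 − 1 = 3 and tw(G) ≤ 3. On the other hand G contains the 4-clique {b, c, d, e}. A clique must lie in a single bag of any decomposition, so no decomposition can have width below 3. The upper and lower bounds meet at 3, so that is the treewidth.

Treewidth 3.
One such decomposition:
Bags: B1 = {a, b, e, f}  B2 = {b, c, e, f}  B3 = {b, c, d, e}
Tree: B1–B2, B2–B3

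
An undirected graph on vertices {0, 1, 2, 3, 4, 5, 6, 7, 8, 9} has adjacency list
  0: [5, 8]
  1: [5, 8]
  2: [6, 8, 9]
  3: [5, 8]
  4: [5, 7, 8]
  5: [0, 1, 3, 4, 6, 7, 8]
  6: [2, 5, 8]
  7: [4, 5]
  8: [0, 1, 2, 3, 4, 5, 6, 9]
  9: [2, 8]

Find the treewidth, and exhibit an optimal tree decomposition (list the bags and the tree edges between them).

Treewidth 2.
One such decomposition:
Bags: B1 = {5, 6, 8}  B2 = {2, 6, 8}  B3 = {2, 8, 9}  B4 = {1, 5, 8}  B5 = {0, 5, 8}  B6 = {4, 5, 8}  B7 = {4, 5, 7}  B8 = {3, 5, 8}
Tree: B1–B2, B2–B3, B1–B4, B4–B5, B1–B6, B6–B7, B4–B8

The largest bag has 3 vertices, giving width 2; this decomposition certifies tw(G) ≤ 2. On the other hand G contains the 3-clique {2, 8, 9}. A clique must lie in a single bag of any decomposition, so no decomposition can have width below 2. Therefore the treewidth is 2.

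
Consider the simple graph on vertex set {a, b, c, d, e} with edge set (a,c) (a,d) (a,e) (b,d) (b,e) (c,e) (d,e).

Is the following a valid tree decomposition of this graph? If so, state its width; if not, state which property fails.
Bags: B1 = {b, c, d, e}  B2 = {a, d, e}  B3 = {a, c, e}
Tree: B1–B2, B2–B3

No — bags containing vertex c are not connected in the tree.

A tree decomposition must satisfy three properties: every vertex lies in some bag; for every edge, both endpoints lie together in some bag; and for every vertex, the bags containing it form a connected subtree. Here bags containing vertex c are not connected in the tree, so the decomposition is invalid.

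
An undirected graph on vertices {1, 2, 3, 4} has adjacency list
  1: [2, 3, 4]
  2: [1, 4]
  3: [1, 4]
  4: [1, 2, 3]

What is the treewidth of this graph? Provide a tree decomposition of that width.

Every bag has size at most 3, so the width is 3 − 1 = 2 and tw(G) ≤ 2. Conversely, {1, 2, 4} is a clique of size 3, and the vertices of any clique must share a bag in every tree decomposition; so some bag has ≥ 3 vertices and tw(G) ≥ 2. Hence tw(G) = 2 exactly.

Treewidth 2.
One optimal decomposition is:
Bags: B1 = {1, 2, 4}  B2 = {1, 3, 4}
Tree: B1–B2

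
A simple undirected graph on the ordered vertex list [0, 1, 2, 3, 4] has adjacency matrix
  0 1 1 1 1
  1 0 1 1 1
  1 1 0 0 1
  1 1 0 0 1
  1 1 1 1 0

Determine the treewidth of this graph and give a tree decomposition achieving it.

Treewidth 3.
One optimal decomposition is:
Bags: B1 = {0, 1, 3, 4}  B2 = {0, 1, 2, 4}
Tree: B1–B2

The largest bag has 4 vertices, giving width 3; this decomposition certifies tw(G) ≤ 3. On the other hand G contains the 4-clique {0, 1, 2, 4}. A clique must lie in a single bag of any decomposition, so no decomposition can have width below 3. The upper and lower bounds meet at 3, so that is the treewidth.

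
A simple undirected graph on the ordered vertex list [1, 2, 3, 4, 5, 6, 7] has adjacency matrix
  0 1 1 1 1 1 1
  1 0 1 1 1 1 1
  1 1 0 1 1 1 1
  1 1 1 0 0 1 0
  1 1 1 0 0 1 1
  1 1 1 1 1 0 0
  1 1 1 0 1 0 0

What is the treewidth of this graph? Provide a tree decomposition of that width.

Treewidth 4.
Bags: B1 = {1, 2, 3, 5, 6}  B2 = {1, 2, 3, 5, 7}  B3 = {1, 2, 3, 4, 6}
Tree: B1–B2, B1–B3

The largest bag has 5 vertices, giving width 4; this decomposition certifies tw(G) ≤ 4. For the lower bound, the 5 vertices {1, 2, 3, 4, 6} are pairwise adjacent, and any tree decomposition puts a clique entirely inside one bag — forcing width ≥ 4. Therefore the treewidth is 4.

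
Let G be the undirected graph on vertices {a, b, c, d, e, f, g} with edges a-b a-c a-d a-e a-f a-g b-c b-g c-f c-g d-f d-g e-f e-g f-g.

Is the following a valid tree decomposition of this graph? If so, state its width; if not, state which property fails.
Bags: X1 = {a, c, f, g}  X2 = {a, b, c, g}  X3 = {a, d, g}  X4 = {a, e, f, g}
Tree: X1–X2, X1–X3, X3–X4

A tree decomposition must satisfy three properties: every vertex lies in some bag; for every edge, both endpoints lie together in some bag; and for every vertex, the bags containing it form a connected subtree. Here edge (f,d) lies in no bag, so the decomposition is invalid.

No — edge (f,d) lies in no bag.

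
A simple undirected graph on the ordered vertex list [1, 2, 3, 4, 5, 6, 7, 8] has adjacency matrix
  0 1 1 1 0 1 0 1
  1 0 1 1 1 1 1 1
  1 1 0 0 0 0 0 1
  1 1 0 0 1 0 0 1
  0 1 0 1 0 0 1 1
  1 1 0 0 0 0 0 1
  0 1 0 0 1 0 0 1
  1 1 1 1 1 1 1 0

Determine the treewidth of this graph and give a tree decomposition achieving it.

Each bag holds 4 vertices, so the decomposition has width 3, which upper-bounds the treewidth. On the other hand G contains the 4-clique {1, 2, 3, 8}. A clique must lie in a single bag of any decomposition, so no decomposition can have width below 3. The upper and lower bounds meet at 3, so that is the treewidth.

Treewidth 3.
Bags: B1 = {1, 2, 3, 8}  B2 = {1, 2, 4, 8}  B3 = {2, 4, 5, 8}  B4 = {2, 5, 7, 8}  B5 = {1, 2, 6, 8}
Tree: B1–B2, B2–B3, B3–B4, B2–B5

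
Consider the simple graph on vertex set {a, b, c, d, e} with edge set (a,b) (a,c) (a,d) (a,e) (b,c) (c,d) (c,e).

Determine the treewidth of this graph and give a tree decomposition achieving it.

The largest bag has 3 vertices, giving width 2; this decomposition certifies tw(G) ≤ 2. On the other hand G contains the 3-clique {a, c, d}. A clique must lie in a single bag of any decomposition, so no decomposition can have width below 2. Hence tw(G) = 2 exactly.

Treewidth 2.
One such decomposition:
Bags: B1 = {a, c, d}  B2 = {a, b, c}  B3 = {a, c, e}
Tree: B1–B2, B2–B3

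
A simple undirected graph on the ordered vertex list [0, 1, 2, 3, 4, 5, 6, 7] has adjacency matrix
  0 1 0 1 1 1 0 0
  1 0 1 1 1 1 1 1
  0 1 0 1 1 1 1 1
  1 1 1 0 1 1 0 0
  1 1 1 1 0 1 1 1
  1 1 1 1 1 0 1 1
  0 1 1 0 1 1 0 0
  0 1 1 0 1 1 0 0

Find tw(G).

4

A width-4 tree decomposition is:
Bags: B1 = {0, 1, 3, 4, 5}  B2 = {1, 2, 3, 4, 5}  B3 = {1, 2, 4, 5, 6}  B4 = {1, 2, 4, 5, 7}
Tree: B1–B2, B2–B3, B2–B4
Each bag holds 5 vertices, so the decomposition has width 4, which upper-bounds the treewidth. On the other hand G contains the 5-clique {0, 1, 3, 4, 5}. A clique must lie in a single bag of any decomposition, so no decomposition can have width below 4. Therefore the treewidth is 4.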